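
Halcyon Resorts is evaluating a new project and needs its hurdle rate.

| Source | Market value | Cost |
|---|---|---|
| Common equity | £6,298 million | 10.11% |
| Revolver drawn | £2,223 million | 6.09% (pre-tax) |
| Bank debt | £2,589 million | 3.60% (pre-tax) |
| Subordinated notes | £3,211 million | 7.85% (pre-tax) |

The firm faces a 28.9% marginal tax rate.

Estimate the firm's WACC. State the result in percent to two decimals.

Total capital V = 6298 + 2223 + 2589 + 3211 = 14321.
Equity: weight = 6298/14321 = 0.4398; cost = 10.11%.
Revolver drawn: weight = 2223/14321 = 0.1552; after-tax cost = 6.09% × (1 − 28.9%) = 4.3300%.
Bank debt: weight = 2589/14321 = 0.1808; after-tax cost = 3.6% × (1 − 28.9%) = 2.5596%.
Subordinated notes: weight = 3211/14321 = 0.2242; after-tax cost = 7.85% × (1 − 28.9%) = 5.5814%.
WACC = 0.4398 × 10.1100% + 0.1552 × 4.3300% + 0.1808 × 2.5596% + 0.2242 × 5.5814% = 6.8324%.

6.83%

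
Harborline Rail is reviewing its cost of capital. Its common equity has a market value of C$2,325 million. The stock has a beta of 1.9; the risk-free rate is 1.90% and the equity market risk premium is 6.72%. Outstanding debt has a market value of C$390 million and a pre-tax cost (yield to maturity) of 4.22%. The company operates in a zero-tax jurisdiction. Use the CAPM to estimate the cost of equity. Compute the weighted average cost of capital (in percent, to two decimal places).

13.17%

Cost of equity via CAPM: Re = 1.9% + 1.9 × 6.72% = 14.6680%.
Total capital V = 2325 + 390 = 2715.
Equity: weight = 2325/2715 = 0.8564; cost = 14.668%.
Debt: weight = 390/2715 = 0.1436; after-tax cost = 4.22% × (1 − 0%) = 4.2200%.
WACC = 0.8564 × 14.6680% + 0.1436 × 4.2200% = 13.1672%.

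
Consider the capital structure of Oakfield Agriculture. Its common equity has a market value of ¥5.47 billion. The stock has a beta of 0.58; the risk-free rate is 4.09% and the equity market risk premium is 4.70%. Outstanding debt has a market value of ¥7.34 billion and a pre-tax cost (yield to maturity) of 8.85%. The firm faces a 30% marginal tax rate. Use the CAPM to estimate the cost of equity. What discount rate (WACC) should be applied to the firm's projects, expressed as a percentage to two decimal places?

6.46%

Cost of equity via CAPM: Re = 4.09% + 0.58 × 4.7% = 6.8160%.
Total capital V = 5.47 + 7.34 = 12.81.
Equity: weight = 5.47/12.81 = 0.4270; cost = 6.816%.
Debt: weight = 7.34/12.81 = 0.5730; after-tax cost = 8.85% × (1 − 30%) = 6.1950%.
WACC = 0.4270 × 6.8160% + 0.5730 × 6.1950% = 6.4602%.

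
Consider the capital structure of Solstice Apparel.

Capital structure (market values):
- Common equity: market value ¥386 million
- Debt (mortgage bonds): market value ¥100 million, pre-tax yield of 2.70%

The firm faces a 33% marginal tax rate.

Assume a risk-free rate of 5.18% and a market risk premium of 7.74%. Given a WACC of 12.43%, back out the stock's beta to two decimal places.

1.29

Total capital V = 386 + 100 = 486.
Equity weight = 386/486 = 0.7942.
Mortgage bonds weight = 100/486 = 0.2058.
Debt contribution = 0.2058 × 2.7% × (1 − 33%) = 0.3722%.
Required equity contribution = 12.43% − 0.3722% = 12.0578%  ⇒  Re = 15.1816%.
CAPM: 15.1816% = 5.18% + β × 7.74%  ⇒  β = 1.2922.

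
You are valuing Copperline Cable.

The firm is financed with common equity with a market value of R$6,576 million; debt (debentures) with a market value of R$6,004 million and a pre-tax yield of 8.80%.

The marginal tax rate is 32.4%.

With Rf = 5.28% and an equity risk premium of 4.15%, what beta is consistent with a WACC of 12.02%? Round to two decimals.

2.96

Total capital V = 6576 + 6004 = 12580.
Equity weight = 6576/12580 = 0.5227.
Debentures weight = 6004/12580 = 0.4773.
Debt contribution = 0.4773 × 8.8% × (1 − 32.4%) = 2.8392%.
Required equity contribution = 12.02% − 2.8392% = 9.1808%  ⇒  Re = 17.5631%.
CAPM: 17.5631% = 5.28% + β × 4.15%  ⇒  β = 2.9598.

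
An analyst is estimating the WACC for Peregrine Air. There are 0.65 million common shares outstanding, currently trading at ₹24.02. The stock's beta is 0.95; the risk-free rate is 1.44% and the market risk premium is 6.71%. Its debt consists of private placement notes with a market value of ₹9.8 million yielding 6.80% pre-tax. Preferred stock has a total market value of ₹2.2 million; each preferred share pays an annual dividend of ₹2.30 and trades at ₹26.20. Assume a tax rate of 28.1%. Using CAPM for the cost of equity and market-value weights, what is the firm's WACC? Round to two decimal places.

Cost of equity via CAPM: Re = 1.44% + 0.95 × 6.71% = 7.8145%.
Cost of preferred: Rp = 2.3 / 26.2 = 8.7786%.
Market value of equity E = 24.02 × 0.65m = 15.613m.
Total capital V = 15.613 + 2.2 + 9.8 = 27.613.
Equity: weight = 15.613/27.613 = 0.5654; cost = 7.8145%.
Preferred: weight = 2.2/27.613 = 0.0797; cost = 8.7786%.
Private placement notes: weight = 9.8/27.613 = 0.3549; after-tax cost = 6.8% × (1 − 28.1%) = 4.8892%.
WACC = 0.5654 × 7.8145% + 0.0797 × 8.7786% + 0.3549 × 4.8892% = 6.8531%.

6.85%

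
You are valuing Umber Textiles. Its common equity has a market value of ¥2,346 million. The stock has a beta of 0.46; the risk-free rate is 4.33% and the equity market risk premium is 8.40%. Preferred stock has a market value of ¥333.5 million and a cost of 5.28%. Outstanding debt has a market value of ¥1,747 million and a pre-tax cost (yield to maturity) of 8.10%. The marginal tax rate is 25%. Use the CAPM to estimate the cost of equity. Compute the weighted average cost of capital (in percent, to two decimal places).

7.14%

Cost of equity via CAPM: Re = 4.33% + 0.46 × 8.4% = 8.1940%.
Total capital V = 2346 + 333.5 + 1747 = 4426.5.
Equity: weight = 2346/4426.5 = 0.5300; cost = 8.194%.
Preferred: weight = 333.5/4426.5 = 0.0753; cost = 5.28%.
Debt: weight = 1747/4426.5 = 0.3947; after-tax cost = 8.1% × (1 − 25%) = 6.0750%.
WACC = 0.5300 × 8.1940% + 0.0753 × 5.2800% + 0.3947 × 6.0750% = 7.1382%.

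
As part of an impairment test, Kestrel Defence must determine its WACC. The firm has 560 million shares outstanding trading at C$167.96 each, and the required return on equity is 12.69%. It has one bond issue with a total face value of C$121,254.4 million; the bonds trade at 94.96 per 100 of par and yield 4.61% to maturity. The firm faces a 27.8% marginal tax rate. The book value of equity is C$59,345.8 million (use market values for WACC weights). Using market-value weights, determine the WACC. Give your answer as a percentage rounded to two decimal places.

7.54%

Market value of equity E = 167.96 × 560m = 94057.6m. Market value of debt D = 121254.4m × 94.96/100 = 115143.17824m.
Total capital V = 94057.6 + 115143.17824 = 209200.77824.
Equity: weight = 94057.6/209200.77824 = 0.4496; cost = 12.69%.
Bonds outstanding: weight = 115143.17824/209200.77824 = 0.5504; after-tax cost = 4.61% × (1 − 27.8%) = 3.3284%.
WACC = 0.4496 × 12.6900% + 0.5504 × 3.3284% = 7.5374%.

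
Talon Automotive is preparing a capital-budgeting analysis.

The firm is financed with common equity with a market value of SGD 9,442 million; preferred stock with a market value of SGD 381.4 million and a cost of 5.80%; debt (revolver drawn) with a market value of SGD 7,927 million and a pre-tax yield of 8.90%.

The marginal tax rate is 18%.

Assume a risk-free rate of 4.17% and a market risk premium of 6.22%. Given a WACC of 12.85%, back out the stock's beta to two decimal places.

Total capital V = 9442 + 381.4 + 7927 = 17750.4.
Equity weight = 9442/17750.4 = 0.5319.
Preferred weight = 381.4/17750.4 = 0.0215.
Revolver drawn weight = 7927/17750.4 = 0.4466.
Debt contribution = 0.4466 × 8.9% × (1 − 18%) = 3.2592%.
Preferred contribution = 0.0215 × 5.8% = 0.1246%.
Required equity contribution = 12.85% − 3.3838% = 9.4662%  ⇒  Re = 17.7959%.
CAPM: 17.7959% = 4.17% + β × 6.22%  ⇒  β = 2.1907.

2.19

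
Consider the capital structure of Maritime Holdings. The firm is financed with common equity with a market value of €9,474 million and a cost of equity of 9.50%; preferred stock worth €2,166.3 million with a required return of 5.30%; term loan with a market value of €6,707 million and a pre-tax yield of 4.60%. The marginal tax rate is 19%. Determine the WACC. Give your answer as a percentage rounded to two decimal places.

Total capital V = 9474 + 2166.3 + 6707 = 18347.3.
Equity: weight = 9474/18347.3 = 0.5164; cost = 9.5%.
Preferred: weight = 2166.3/18347.3 = 0.1181; cost = 5.3%.
Term loan: weight = 6707/18347.3 = 0.3656; after-tax cost = 4.6% × (1 − 19%) = 3.7260%.
WACC = 0.5164 × 9.5000% + 0.1181 × 5.3000% + 0.3656 × 3.7260% = 6.8934%.

6.89%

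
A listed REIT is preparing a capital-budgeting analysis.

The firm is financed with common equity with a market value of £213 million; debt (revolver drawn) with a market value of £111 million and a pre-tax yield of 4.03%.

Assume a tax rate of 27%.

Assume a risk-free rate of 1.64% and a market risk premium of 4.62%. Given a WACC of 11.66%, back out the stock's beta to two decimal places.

Total capital V = 213 + 111 = 324.
Equity weight = 213/324 = 0.6574.
Revolver drawn weight = 111/324 = 0.3426.
Debt contribution = 0.3426 × 4.03% × (1 − 27%) = 1.0079%.
Required equity contribution = 11.66% − 1.0079% = 10.6521%  ⇒  Re = 16.2032%.
CAPM: 16.2032% = 1.64% + β × 4.62%  ⇒  β = 3.1522.

3.15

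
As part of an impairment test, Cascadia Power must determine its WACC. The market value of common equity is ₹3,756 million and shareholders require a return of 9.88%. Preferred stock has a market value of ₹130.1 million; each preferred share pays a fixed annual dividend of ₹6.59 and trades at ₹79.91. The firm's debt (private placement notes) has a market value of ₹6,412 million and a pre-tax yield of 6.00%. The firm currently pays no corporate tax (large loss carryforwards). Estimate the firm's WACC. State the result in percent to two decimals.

7.44%

Cost of preferred: Rp = 6.59 / 79.91 = 8.2468%.
Total capital V = 3756 + 130.1 + 6412 = 10298.1.
Equity: weight = 3756/10298.1 = 0.3647; cost = 9.88%.
Preferred: weight = 130.1/10298.1 = 0.0126; cost = 8.2468%.
Private placement notes: weight = 6412/10298.1 = 0.6226; after-tax cost = 6% × (1 − 0%) = 6.0000%.
WACC = 0.3647 × 9.8800% + 0.0126 × 8.2468% + 0.6226 × 6.0000% = 7.4435%.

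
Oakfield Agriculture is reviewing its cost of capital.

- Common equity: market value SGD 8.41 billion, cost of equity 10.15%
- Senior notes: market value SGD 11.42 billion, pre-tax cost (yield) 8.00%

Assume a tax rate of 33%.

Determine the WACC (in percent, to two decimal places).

Total capital V = 8.41 + 11.42 = 19.83.
Equity: weight = 8.41/19.83 = 0.4241; cost = 10.15%.
Senior notes: weight = 11.42/19.83 = 0.5759; after-tax cost = 8% × (1 − 33%) = 5.3600%.
WACC = 0.4241 × 10.1500% + 0.5759 × 5.3600% = 7.3915%.

7.39%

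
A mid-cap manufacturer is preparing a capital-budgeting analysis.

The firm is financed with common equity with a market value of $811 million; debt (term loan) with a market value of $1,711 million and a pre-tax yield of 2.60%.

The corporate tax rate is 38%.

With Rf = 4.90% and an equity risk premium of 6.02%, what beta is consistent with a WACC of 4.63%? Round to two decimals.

Total capital V = 811 + 1711 = 2522.
Equity weight = 811/2522 = 0.3216.
Term loan weight = 1711/2522 = 0.6784.
Debt contribution = 0.6784 × 2.6% × (1 − 38%) = 1.0936%.
Required equity contribution = 4.63% − 1.0936% = 3.5364%  ⇒  Re = 10.9972%.
CAPM: 10.9972% = 4.9% + β × 6.02%  ⇒  β = 1.0128.

1.01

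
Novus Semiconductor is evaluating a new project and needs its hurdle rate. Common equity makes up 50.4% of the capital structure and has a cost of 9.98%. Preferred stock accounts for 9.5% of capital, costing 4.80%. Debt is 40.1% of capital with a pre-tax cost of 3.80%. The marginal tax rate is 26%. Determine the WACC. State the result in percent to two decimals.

6.61%

After-tax cost of debt = 3.8% × (1 − 26%) = 2.8120%.
WACC = 0.504 × 9.9800% + 0.095 × 4.8000% + 0.401 × 2.8120% = 6.6135%.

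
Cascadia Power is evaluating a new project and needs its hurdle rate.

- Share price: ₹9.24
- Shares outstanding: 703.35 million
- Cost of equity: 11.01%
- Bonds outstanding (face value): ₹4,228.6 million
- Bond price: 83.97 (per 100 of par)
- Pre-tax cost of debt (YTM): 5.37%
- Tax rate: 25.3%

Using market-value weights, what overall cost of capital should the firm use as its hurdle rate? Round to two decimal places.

8.54%

Market value of equity E = 9.24 × 703.35m = 6498.954m. Market value of debt D = 4228.6m × 83.97/100 = 3550.75542m.
Total capital V = 6498.954 + 3550.75542 = 10049.70942.
Equity: weight = 6498.954/10049.70942 = 0.6467; cost = 11.01%.
Bonds outstanding: weight = 3550.75542/10049.70942 = 0.3533; after-tax cost = 5.37% × (1 − 25.3%) = 4.0114%.
WACC = 0.6467 × 11.0100% + 0.3533 × 4.0114% = 8.5373%.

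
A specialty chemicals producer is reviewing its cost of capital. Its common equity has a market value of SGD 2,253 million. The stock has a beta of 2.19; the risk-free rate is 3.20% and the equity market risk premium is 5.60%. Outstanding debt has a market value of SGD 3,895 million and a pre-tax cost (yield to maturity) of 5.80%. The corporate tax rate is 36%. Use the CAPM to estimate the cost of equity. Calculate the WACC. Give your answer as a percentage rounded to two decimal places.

8.02%

Cost of equity via CAPM: Re = 3.2% + 2.19 × 5.6% = 15.4640%.
Total capital V = 2253 + 3895 = 6148.
Equity: weight = 2253/6148 = 0.3665; cost = 15.464%.
Debt: weight = 3895/6148 = 0.6335; after-tax cost = 5.8% × (1 − 36%) = 3.7120%.
WACC = 0.3665 × 15.4640% + 0.6335 × 3.7120% = 8.0186%.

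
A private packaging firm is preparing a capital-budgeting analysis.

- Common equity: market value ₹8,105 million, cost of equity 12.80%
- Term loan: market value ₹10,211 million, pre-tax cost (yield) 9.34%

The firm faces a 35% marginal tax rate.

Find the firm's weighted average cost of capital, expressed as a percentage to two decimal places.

9.05%

Total capital V = 8105 + 10211 = 18316.
Equity: weight = 8105/18316 = 0.4425; cost = 12.8%.
Term loan: weight = 10211/18316 = 0.5575; after-tax cost = 9.34% × (1 − 35%) = 6.0710%.
WACC = 0.4425 × 12.8000% + 0.5575 × 6.0710% = 9.0486%.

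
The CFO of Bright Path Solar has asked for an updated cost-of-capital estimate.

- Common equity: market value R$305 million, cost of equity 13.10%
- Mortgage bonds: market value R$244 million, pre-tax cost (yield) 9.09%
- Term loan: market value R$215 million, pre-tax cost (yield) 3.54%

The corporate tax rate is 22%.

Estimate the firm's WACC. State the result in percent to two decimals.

8.27%

Total capital V = 305 + 244 + 215 = 764.
Equity: weight = 305/764 = 0.3992; cost = 13.1%.
Mortgage bonds: weight = 244/764 = 0.3194; after-tax cost = 9.09% × (1 − 22%) = 7.0902%.
Term loan: weight = 215/764 = 0.2814; after-tax cost = 3.54% × (1 − 22%) = 2.7612%.
WACC = 0.3992 × 13.1000% + 0.3194 × 7.0902% + 0.2814 × 2.7612% = 8.2712%.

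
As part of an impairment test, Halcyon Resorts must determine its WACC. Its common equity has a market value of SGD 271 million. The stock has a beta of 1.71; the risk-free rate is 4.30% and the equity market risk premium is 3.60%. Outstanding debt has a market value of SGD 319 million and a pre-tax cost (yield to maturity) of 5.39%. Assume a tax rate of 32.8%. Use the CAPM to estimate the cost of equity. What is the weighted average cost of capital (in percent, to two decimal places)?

Cost of equity via CAPM: Re = 4.3% + 1.71 × 3.6% = 10.4560%.
Total capital V = 271 + 319 = 590.
Equity: weight = 271/590 = 0.4593; cost = 10.456%.
Debt: weight = 319/590 = 0.5407; after-tax cost = 5.39% × (1 − 32.8%) = 3.6221%.
WACC = 0.4593 × 10.4560% + 0.5407 × 3.6221% = 6.7611%.

6.76%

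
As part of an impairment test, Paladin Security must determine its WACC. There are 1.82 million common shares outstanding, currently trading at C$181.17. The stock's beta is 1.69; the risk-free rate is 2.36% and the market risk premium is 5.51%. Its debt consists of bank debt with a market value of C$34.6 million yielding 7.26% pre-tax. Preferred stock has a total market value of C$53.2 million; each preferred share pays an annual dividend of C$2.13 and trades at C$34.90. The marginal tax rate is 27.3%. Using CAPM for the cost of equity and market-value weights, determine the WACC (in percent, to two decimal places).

Cost of equity via CAPM: Re = 2.36% + 1.69 × 5.51% = 11.6719%.
Cost of preferred: Rp = 2.13 / 34.9 = 6.1032%.
Market value of equity E = 181.17 × 1.82m = 329.7294m.
Total capital V = 329.7294 + 53.2 + 34.6 = 417.5294.
Equity: weight = 329.7294/417.5294 = 0.7897; cost = 11.6719%.
Preferred: weight = 53.2/417.5294 = 0.1274; cost = 6.1032%.
Bank debt: weight = 34.6/417.5294 = 0.0829; after-tax cost = 7.26% × (1 − 27.3%) = 5.2780%.
WACC = 0.7897 × 11.6719% + 0.1274 × 6.1032% + 0.0829 × 5.2780% = 10.4325%.

10.43%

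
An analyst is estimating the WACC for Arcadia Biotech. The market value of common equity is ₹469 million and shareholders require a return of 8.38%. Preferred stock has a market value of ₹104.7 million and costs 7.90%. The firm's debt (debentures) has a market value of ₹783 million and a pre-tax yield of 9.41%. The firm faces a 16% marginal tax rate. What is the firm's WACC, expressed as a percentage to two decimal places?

Total capital V = 469 + 104.7 + 783 = 1356.7.
Equity: weight = 469/1356.7 = 0.3457; cost = 8.38%.
Preferred: weight = 104.7/1356.7 = 0.0772; cost = 7.9%.
Debentures: weight = 783/1356.7 = 0.5771; after-tax cost = 9.41% × (1 − 16%) = 7.9044%.
WACC = 0.3457 × 8.3800% + 0.0772 × 7.9000% + 0.5771 × 7.9044% = 8.0685%.

8.07%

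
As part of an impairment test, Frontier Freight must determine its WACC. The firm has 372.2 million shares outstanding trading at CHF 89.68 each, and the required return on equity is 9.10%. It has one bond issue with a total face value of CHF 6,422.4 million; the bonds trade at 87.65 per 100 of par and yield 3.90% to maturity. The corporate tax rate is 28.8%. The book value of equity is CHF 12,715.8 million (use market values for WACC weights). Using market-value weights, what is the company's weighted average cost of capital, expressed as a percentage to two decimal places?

Market value of equity E = 89.68 × 372.2m = 33378.896m. Market value of debt D = 6422.4m × 87.65/100 = 5629.2336m.
Total capital V = 33378.896 + 5629.2336 = 39008.1296.
Equity: weight = 33378.896/39008.1296 = 0.8557; cost = 9.1%.
Bonds outstanding: weight = 5629.2336/39008.1296 = 0.1443; after-tax cost = 3.9% × (1 − 28.8%) = 2.7768%.
WACC = 0.8557 × 9.1000% + 0.1443 × 2.7768% = 8.1875%.

8.19%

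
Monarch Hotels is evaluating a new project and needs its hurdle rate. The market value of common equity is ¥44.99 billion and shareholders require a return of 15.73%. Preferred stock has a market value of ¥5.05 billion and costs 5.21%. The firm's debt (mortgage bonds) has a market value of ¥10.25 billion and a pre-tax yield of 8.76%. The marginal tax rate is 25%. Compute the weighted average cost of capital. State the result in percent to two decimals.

Total capital V = 44.99 + 5.05 + 10.25 = 60.29.
Equity: weight = 44.99/60.29 = 0.7462; cost = 15.73%.
Preferred: weight = 5.05/60.29 = 0.0838; cost = 5.21%.
Mortgage bonds: weight = 10.25/60.29 = 0.1700; after-tax cost = 8.76% × (1 − 25%) = 6.5700%.
WACC = 0.7462 × 15.7300% + 0.0838 × 5.2100% + 0.1700 × 6.5700% = 13.2915%.

13.29%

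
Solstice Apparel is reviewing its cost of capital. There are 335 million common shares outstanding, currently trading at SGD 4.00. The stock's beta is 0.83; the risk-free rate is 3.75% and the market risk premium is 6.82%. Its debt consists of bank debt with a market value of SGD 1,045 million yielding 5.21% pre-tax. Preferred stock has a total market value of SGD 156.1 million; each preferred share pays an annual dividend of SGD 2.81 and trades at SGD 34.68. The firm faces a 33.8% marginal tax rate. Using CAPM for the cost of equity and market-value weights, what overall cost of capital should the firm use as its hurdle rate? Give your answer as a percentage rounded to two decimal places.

Cost of equity via CAPM: Re = 3.75% + 0.83 × 6.82% = 9.4106%.
Cost of preferred: Rp = 2.81 / 34.68 = 8.1027%.
Market value of equity E = 4.0 × 335m = 1340m.
Total capital V = 1340 + 156.1 + 1045 = 2541.1.
Equity: weight = 1340/2541.1 = 0.5273; cost = 9.4106%.
Preferred: weight = 156.1/2541.1 = 0.0614; cost = 8.1027%.
Bank debt: weight = 1045/2541.1 = 0.4112; after-tax cost = 5.21% × (1 − 33.8%) = 3.4490%.
WACC = 0.5273 × 9.4106% + 0.0614 × 8.1027% + 0.4112 × 3.4490% = 6.8786%.

6.88%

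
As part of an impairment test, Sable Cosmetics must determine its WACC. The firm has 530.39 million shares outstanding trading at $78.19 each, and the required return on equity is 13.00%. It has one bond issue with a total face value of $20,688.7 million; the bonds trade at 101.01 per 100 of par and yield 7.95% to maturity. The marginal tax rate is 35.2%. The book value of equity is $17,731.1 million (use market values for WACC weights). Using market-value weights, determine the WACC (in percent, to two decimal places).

Market value of equity E = 78.19 × 530.39m = 41471.1941m. Market value of debt D = 20688.7m × 101.01/100 = 20897.65587m.
Total capital V = 41471.1941 + 20897.65587 = 62368.84997.
Equity: weight = 41471.1941/62368.84997 = 0.6649; cost = 13%.
Bonds outstanding: weight = 20897.65587/62368.84997 = 0.3351; after-tax cost = 7.95% × (1 − 35.2%) = 5.1516%.
WACC = 0.6649 × 13.0000% + 0.3351 × 5.1516% = 10.3703%.

10.37%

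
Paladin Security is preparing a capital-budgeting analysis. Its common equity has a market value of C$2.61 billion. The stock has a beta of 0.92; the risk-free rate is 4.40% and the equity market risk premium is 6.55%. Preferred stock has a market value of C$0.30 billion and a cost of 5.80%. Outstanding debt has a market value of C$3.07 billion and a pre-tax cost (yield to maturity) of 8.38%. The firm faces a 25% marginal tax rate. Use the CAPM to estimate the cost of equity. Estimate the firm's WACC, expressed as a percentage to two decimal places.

8.07%

Cost of equity via CAPM: Re = 4.4% + 0.92 × 6.55% = 10.4260%.
Total capital V = 2.61 + 0.3 + 3.07 = 5.98.
Equity: weight = 2.61/5.98 = 0.4365; cost = 10.426%.
Preferred: weight = 0.3/5.98 = 0.0502; cost = 5.8%.
Debt: weight = 3.07/5.98 = 0.5134; after-tax cost = 8.38% × (1 − 25%) = 6.2850%.
WACC = 0.4365 × 10.4260% + 0.0502 × 5.8000% + 0.5134 × 6.2850% = 8.0680%.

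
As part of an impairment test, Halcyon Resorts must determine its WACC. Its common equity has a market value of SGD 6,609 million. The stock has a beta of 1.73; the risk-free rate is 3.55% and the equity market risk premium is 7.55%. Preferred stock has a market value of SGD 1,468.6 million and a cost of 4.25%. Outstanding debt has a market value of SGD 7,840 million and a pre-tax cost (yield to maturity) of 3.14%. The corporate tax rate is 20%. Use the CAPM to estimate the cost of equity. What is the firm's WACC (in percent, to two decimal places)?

8.53%

Cost of equity via CAPM: Re = 3.55% + 1.73 × 7.55% = 16.6115%.
Total capital V = 6609 + 1468.6 + 7840 = 15917.6.
Equity: weight = 6609/15917.6 = 0.4152; cost = 16.6115%.
Preferred: weight = 1468.6/15917.6 = 0.0923; cost = 4.25%.
Debt: weight = 7840/15917.6 = 0.4925; after-tax cost = 3.14% × (1 − 20%) = 2.5120%.
WACC = 0.4152 × 16.6115% + 0.0923 × 4.2500% + 0.4925 × 2.5120% = 8.5265%.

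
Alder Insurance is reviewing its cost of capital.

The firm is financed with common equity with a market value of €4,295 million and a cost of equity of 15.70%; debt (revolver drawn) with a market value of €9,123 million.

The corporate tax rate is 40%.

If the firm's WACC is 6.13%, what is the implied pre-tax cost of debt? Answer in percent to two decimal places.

Total capital V = 4295 + 9123 = 13418.
Equity weight = 4295/13418 = 0.3201.
Revolver drawn weight = 9123/13418 = 0.6799.
Equity contribution = 0.3201 × 15.7% = 5.0255%.
Remaining for debt = 6.13% − 5.0255% = 1.1045%.
Rd × (1 − 40%) × 0.6799 = 1.1045%  ⇒  Rd = 2.7076%.

2.71%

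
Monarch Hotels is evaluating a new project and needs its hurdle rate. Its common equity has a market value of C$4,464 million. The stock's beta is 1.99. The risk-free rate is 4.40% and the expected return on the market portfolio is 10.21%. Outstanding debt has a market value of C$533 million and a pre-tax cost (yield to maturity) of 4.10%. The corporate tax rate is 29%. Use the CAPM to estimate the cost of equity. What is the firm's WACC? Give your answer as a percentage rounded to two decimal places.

14.57%

Market risk premium = 10.21% − 4.4% = 5.81%.
Cost of equity via CAPM: Re = 4.4% + 1.99 × 5.81% = 15.9619%.
Total capital V = 4464 + 533 = 4997.
Equity: weight = 4464/4997 = 0.8933; cost = 15.9619%.
Debt: weight = 533/4997 = 0.1067; after-tax cost = 4.1% × (1 − 29%) = 2.9110%.
WACC = 0.8933 × 15.9619% + 0.1067 × 2.9110% = 14.5698%.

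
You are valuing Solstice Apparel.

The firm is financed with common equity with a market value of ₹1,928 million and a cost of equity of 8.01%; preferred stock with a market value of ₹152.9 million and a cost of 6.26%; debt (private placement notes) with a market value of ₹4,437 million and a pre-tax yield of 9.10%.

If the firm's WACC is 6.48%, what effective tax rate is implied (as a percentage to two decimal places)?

36.01%

Total capital V = 1928 + 152.9 + 4437 = 6517.9.
Equity weight = 1928/6517.9 = 0.2958.
Preferred weight = 152.9/6517.9 = 0.0235.
Private placement notes weight = 4437/6517.9 = 0.6807.
Equity contribution = 0.2958 × 8.01% = 2.3694%.
Preferred contribution = 0.0235 × 6.26% = 0.1469%.
Debt contribution must be 6.48% − 2.5162% = 3.9638%.
0.6807 × 9.1% × (1 − T) = 3.9638%  ⇒  (1 − T) = 0.6399.
T = 36.0137%.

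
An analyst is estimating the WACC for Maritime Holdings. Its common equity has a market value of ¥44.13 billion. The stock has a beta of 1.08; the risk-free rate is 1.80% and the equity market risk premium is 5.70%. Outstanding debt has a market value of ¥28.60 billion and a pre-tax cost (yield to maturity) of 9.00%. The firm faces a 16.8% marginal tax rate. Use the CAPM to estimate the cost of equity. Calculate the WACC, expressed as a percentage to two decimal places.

Cost of equity via CAPM: Re = 1.8% + 1.08 × 5.7% = 7.9560%.
Total capital V = 44.13 + 28.6 = 72.73.
Equity: weight = 44.13/72.73 = 0.6068; cost = 7.956%.
Debt: weight = 28.6/72.73 = 0.3932; after-tax cost = 9% × (1 − 16.8%) = 7.4880%.
WACC = 0.6068 × 7.9560% + 0.3932 × 7.4880% = 7.7720%.

7.77%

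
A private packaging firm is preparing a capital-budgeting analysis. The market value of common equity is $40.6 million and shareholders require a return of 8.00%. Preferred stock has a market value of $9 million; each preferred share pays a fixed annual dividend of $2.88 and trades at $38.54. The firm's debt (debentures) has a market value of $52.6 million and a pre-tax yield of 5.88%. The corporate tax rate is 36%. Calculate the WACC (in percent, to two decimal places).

Cost of preferred: Rp = 2.88 / 38.54 = 7.4728%.
Total capital V = 40.6 + 9 + 52.6 = 102.2.
Equity: weight = 40.6/102.2 = 0.3973; cost = 8%.
Preferred: weight = 9/102.2 = 0.0881; cost = 7.4728%.
Debentures: weight = 52.6/102.2 = 0.5147; after-tax cost = 5.88% × (1 − 36%) = 3.7632%.
WACC = 0.3973 × 8.0000% + 0.0881 × 7.4728% + 0.5147 × 3.7632% = 5.7730%.

5.77%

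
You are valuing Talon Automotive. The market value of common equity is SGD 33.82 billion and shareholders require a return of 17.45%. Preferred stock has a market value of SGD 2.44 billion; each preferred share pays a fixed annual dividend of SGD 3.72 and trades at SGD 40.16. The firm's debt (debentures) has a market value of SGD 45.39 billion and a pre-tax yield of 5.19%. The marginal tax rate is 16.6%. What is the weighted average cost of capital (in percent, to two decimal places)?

9.91%

Cost of preferred: Rp = 3.72 / 40.16 = 9.2629%.
Total capital V = 33.82 + 2.44 + 45.39 = 81.65.
Equity: weight = 33.82/81.65 = 0.4142; cost = 17.45%.
Preferred: weight = 2.44/81.65 = 0.0299; cost = 9.2629%.
Debentures: weight = 45.39/81.65 = 0.5559; after-tax cost = 5.19% × (1 − 16.6%) = 4.3285%.
WACC = 0.4142 × 17.4500% + 0.0299 × 9.2629% + 0.5559 × 4.3285% = 9.9110%.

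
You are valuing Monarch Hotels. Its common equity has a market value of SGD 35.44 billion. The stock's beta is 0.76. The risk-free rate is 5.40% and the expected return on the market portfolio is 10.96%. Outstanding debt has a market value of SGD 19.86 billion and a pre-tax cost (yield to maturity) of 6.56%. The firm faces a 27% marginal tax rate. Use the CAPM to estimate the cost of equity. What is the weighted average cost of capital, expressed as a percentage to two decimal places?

Market risk premium = 10.96% − 5.4% = 5.56%.
Cost of equity via CAPM: Re = 5.4% + 0.76 × 5.56% = 9.6256%.
Total capital V = 35.44 + 19.86 = 55.3.
Equity: weight = 35.44/55.3 = 0.6409; cost = 9.6256%.
Debt: weight = 19.86/55.3 = 0.3591; after-tax cost = 6.56% × (1 − 27%) = 4.7888%.
WACC = 0.6409 × 9.6256% + 0.3591 × 4.7888% = 7.8886%.

7.89%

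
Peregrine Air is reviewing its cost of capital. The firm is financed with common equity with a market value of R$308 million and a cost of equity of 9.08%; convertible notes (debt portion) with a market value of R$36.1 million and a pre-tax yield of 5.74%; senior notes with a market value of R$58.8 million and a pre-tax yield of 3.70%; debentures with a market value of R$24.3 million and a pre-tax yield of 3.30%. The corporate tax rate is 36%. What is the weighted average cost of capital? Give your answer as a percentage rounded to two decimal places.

7.30%

Total capital V = 308 + 36.1 + 58.8 + 24.3 = 427.2.
Equity: weight = 308/427.2 = 0.7210; cost = 9.08%.
Convertible notes (debt portion): weight = 36.1/427.2 = 0.0845; after-tax cost = 5.74% × (1 − 36%) = 3.6736%.
Senior notes: weight = 58.8/427.2 = 0.1376; after-tax cost = 3.7% × (1 − 36%) = 2.3680%.
Debentures: weight = 24.3/427.2 = 0.0569; after-tax cost = 3.3% × (1 − 36%) = 2.1120%.
WACC = 0.7210 × 9.0800% + 0.0845 × 3.6736% + 0.1376 × 2.3680% + 0.0569 × 2.1120% = 7.3029%.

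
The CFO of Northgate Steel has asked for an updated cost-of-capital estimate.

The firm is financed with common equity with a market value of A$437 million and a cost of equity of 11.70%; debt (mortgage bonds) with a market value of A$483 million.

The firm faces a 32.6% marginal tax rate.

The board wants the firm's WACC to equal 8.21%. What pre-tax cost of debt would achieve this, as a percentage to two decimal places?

7.50%

Total capital V = 437 + 483 = 920.
Equity weight = 437/920 = 0.4750.
Mortgage bonds weight = 483/920 = 0.5250.
Equity contribution = 0.4750 × 11.7% = 5.5575%.
Remaining for debt = 8.21% − 5.5575% = 2.6525%.
Rd × (1 − 32.6%) × 0.5250 = 2.6525%  ⇒  Rd = 7.4961%.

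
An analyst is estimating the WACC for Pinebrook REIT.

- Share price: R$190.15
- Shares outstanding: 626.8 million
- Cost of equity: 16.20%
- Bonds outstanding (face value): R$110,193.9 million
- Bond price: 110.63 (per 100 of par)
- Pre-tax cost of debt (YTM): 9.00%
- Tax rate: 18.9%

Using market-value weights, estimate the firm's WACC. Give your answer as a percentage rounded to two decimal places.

Market value of equity E = 190.15 × 626.8m = 119186.02m. Market value of debt D = 110193.9m × 110.63/100 = 121907.51157m.
Total capital V = 119186.02 + 121907.51157 = 241093.53157.
Equity: weight = 119186.02/241093.53157 = 0.4944; cost = 16.2%.
Bonds outstanding: weight = 121907.51157/241093.53157 = 0.5056; after-tax cost = 9% × (1 − 18.9%) = 7.2990%.
WACC = 0.4944 × 16.2000% + 0.5056 × 7.2990% = 11.6993%.

11.70%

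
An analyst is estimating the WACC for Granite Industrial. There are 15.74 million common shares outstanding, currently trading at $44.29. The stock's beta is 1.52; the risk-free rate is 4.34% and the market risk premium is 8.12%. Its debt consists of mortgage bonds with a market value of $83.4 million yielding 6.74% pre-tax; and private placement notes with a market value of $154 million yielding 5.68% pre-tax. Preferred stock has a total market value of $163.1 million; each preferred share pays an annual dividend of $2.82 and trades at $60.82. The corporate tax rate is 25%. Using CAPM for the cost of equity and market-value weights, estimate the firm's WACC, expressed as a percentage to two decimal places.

Cost of equity via CAPM: Re = 4.34% + 1.52 × 8.12% = 16.6824%.
Cost of preferred: Rp = 2.82 / 60.82 = 4.6366%.
Market value of equity E = 44.29 × 15.74m = 697.1246m.
Total capital V = 697.1246 + 163.1 + 83.4 + 154 = 1097.6246.
Equity: weight = 697.1246/1097.6246 = 0.6351; cost = 16.6824%.
Preferred: weight = 163.1/1097.6246 = 0.1486; cost = 4.6366%.
Mortgage bonds: weight = 83.4/1097.6246 = 0.0760; after-tax cost = 6.74% × (1 − 25%) = 5.0550%.
Private placement notes: weight = 154/1097.6246 = 0.1403; after-tax cost = 5.68% × (1 − 25%) = 4.2600%.
WACC = 0.6351 × 16.6824% + 0.1486 × 4.6366% + 0.0760 × 5.0550% + 0.1403 × 4.2600% = 12.2661%.

12.27%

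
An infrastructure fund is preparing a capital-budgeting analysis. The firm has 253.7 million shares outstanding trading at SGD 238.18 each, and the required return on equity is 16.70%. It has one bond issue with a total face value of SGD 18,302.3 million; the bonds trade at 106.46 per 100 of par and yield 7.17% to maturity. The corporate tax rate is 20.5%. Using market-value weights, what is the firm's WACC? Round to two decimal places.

Market value of equity E = 238.18 × 253.7m = 60426.266m. Market value of debt D = 18302.3m × 106.46/100 = 19484.62858m.
Total capital V = 60426.266 + 19484.62858 = 79910.89458.
Equity: weight = 60426.266/79910.89458 = 0.7562; cost = 16.7%.
Bonds outstanding: weight = 19484.62858/79910.89458 = 0.2438; after-tax cost = 7.17% × (1 − 20.5%) = 5.7001%.
WACC = 0.7562 × 16.7000% + 0.2438 × 5.7001% = 14.0179%.

14.02%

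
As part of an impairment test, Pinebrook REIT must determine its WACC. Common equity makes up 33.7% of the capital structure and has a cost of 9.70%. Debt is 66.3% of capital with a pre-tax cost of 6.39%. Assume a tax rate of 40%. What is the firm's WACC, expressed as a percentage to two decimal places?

After-tax cost of debt = 6.39% × (1 − 40%) = 3.8340%.
WACC = 0.337 × 9.7000% + 0.663 × 3.8340% = 5.8108%.

5.81%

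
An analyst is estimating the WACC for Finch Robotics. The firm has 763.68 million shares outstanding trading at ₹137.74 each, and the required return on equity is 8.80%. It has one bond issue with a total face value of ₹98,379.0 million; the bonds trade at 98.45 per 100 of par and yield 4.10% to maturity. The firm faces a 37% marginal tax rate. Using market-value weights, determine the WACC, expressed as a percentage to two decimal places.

5.82%

Market value of equity E = 137.74 × 763.68m = 105189.2832m. Market value of debt D = 98379m × 98.45/100 = 96854.1255m.
Total capital V = 105189.2832 + 96854.1255 = 202043.4087.
Equity: weight = 105189.2832/202043.4087 = 0.5206; cost = 8.8%.
Bonds outstanding: weight = 96854.1255/202043.4087 = 0.4794; after-tax cost = 4.1% × (1 − 37%) = 2.5830%.
WACC = 0.5206 × 8.8000% + 0.4794 × 2.5830% = 5.8197%.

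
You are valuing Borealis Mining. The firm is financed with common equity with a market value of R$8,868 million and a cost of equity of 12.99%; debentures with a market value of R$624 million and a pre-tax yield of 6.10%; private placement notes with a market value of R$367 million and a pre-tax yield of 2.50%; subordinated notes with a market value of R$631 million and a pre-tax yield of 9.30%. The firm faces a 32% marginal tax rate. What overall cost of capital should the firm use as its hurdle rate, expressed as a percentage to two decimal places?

11.67%

Total capital V = 8868 + 624 + 367 + 631 = 10490.
Equity: weight = 8868/10490 = 0.8454; cost = 12.99%.
Debentures: weight = 624/10490 = 0.0595; after-tax cost = 6.1% × (1 − 32%) = 4.1480%.
Private placement notes: weight = 367/10490 = 0.0350; after-tax cost = 2.5% × (1 − 32%) = 1.7000%.
Subordinated notes: weight = 631/10490 = 0.0602; after-tax cost = 9.3% × (1 − 32%) = 6.3240%.
WACC = 0.8454 × 12.9900% + 0.0595 × 4.1480% + 0.0350 × 1.7000% + 0.0602 × 6.3240% = 11.6681%.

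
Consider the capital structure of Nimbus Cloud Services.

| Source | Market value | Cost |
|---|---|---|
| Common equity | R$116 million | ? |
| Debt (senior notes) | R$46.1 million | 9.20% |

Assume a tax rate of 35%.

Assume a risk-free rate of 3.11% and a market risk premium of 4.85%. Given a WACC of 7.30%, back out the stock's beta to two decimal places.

Total capital V = 116 + 46.1 = 162.1.
Equity weight = 116/162.1 = 0.7156.
Senior notes weight = 46.1/162.1 = 0.2844.
Debt contribution = 0.2844 × 9.2% × (1 − 35%) = 1.7007%.
Required equity contribution = 7.3% − 1.7007% = 5.5993%  ⇒  Re = 7.8246%.
CAPM: 7.8246% = 3.11% + β × 4.85%  ⇒  β = 0.9721.

0.97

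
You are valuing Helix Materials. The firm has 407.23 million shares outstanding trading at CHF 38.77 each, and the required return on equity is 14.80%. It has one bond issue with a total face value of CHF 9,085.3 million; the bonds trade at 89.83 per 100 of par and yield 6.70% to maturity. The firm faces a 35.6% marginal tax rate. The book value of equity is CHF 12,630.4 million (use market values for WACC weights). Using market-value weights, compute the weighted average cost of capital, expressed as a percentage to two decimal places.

11.23%

Market value of equity E = 38.77 × 407.23m = 15788.3071m. Market value of debt D = 9085.3m × 89.83/100 = 8161.32499m.
Total capital V = 15788.3071 + 8161.32499 = 23949.63209.
Equity: weight = 15788.3071/23949.63209 = 0.6592; cost = 14.8%.
Bonds outstanding: weight = 8161.32499/23949.63209 = 0.3408; after-tax cost = 6.7% × (1 − 35.6%) = 4.3148%.
WACC = 0.6592 × 14.8000% + 0.3408 × 4.3148% = 11.2270%.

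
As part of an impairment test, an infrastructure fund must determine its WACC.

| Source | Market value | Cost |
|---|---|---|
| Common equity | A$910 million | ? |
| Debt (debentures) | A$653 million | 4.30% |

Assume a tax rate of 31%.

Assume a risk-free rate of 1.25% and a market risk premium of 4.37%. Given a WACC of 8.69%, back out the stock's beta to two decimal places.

Total capital V = 910 + 653 = 1563.
Equity weight = 910/1563 = 0.5822.
Debentures weight = 653/1563 = 0.4178.
Debt contribution = 0.4178 × 4.3% × (1 − 31%) = 1.2396%.
Required equity contribution = 8.69% − 1.2396% = 7.4504%  ⇒  Re = 12.7967%.
CAPM: 12.7967% = 1.25% + β × 4.37%  ⇒  β = 2.6423.

2.64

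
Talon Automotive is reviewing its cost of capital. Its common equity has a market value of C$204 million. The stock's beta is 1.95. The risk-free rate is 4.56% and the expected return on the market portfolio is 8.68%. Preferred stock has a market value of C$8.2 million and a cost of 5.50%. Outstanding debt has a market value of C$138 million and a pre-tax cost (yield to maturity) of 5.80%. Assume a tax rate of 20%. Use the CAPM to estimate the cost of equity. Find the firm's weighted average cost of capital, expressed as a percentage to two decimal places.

Market risk premium = 8.68% − 4.56% = 4.12%.
Cost of equity via CAPM: Re = 4.56% + 1.95 × 4.12% = 12.5940%.
Total capital V = 204 + 8.2 + 138 = 350.2.
Equity: weight = 204/350.2 = 0.5825; cost = 12.594%.
Preferred: weight = 8.2/350.2 = 0.0234; cost = 5.5%.
Debt: weight = 138/350.2 = 0.3941; after-tax cost = 5.8% × (1 − 20%) = 4.6400%.
WACC = 0.5825 × 12.5940% + 0.0234 × 5.5000% + 0.3941 × 4.6400% = 9.2935%.

9.29%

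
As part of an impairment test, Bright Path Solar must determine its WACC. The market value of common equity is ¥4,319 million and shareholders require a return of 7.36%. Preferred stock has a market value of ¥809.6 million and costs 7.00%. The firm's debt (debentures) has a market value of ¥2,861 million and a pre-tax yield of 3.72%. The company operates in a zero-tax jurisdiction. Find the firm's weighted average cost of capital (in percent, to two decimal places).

6.02%

Total capital V = 4319 + 809.6 + 2861 = 7989.6.
Equity: weight = 4319/7989.6 = 0.5406; cost = 7.36%.
Preferred: weight = 809.6/7989.6 = 0.1013; cost = 7%.
Debentures: weight = 2861/7989.6 = 0.3581; after-tax cost = 3.72% × (1 − 0%) = 3.7200%.
WACC = 0.5406 × 7.3600% + 0.1013 × 7.0000% + 0.3581 × 3.7200% = 6.0201%.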